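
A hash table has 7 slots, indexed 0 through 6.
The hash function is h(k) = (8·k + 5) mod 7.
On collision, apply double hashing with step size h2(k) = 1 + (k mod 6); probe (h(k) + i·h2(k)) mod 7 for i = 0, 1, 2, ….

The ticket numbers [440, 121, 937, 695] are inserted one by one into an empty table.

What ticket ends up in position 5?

695

Insert 440: h=4, slot 4 empty -> index 4.
Insert 121: h=0, slot 0 empty -> index 0.
Insert 937: h=4, h2=2, slot 4 occupied -> index 6.
Insert 695: h=0, h2=6, slots 0,6 occupied -> index 5.
Table: [121, —, —, —, 440, 695, 937]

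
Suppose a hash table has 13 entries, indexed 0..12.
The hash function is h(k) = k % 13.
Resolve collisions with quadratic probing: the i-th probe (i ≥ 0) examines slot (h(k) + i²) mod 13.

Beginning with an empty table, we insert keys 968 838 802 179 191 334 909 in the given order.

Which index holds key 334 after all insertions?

5

Insert 968: h=6, slot 6 empty → index 6.
Insert 838: h=6, slot 6 occupied → index 7.
Insert 802: h=9, slot 9 empty → index 9.
Insert 179: h=10, slot 10 empty → index 10.
Insert 191: h=9, slots 9,10 occupied → index 0.
Insert 334: h=9, slots 9,10,0 occupied → index 5.
Insert 909: h=12, slot 12 empty → index 12.
Table: [191, -, -, -, -, 334, 968, 838, -, 802, 179, -, 909]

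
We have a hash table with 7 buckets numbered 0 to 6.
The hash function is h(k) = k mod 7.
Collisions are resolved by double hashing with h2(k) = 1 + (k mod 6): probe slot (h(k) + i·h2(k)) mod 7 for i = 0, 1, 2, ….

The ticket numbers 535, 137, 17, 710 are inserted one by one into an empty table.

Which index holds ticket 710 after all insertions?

535: h=3 -> slot 3
137: h=4 -> slot 4
17: h=3, h2=6, probe 3,2 -> slot 2
710: h=3, h2=3, probe 3,6 -> slot 6
Table: [., ., 17, 535, 137, ., 710]

6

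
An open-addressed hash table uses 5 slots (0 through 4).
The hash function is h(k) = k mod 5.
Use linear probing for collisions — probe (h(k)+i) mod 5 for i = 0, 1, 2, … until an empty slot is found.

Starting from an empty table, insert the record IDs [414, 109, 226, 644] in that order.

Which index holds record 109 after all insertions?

0

414: h=4 → slot 4
109: h=4, probe 4,0 → slot 0
226: h=1 → slot 1
644: h=4, probe 4,0,1,2 → slot 2
Table: [109, 226, 644, _, 414]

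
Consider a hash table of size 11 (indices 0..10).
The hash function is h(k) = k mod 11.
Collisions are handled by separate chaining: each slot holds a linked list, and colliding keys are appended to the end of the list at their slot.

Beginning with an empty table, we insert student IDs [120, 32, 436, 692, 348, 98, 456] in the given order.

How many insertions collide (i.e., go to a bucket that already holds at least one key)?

Insert 120: h=10, bucket 10 empty -> new chain.
Insert 32: h=10, bucket 10 nonempty -> append to chain.
Insert 436: h=7, bucket 7 empty -> new chain.
Insert 692: h=10, bucket 10 nonempty -> append to chain.
Insert 348: h=7, bucket 7 nonempty -> append to chain.
Insert 98: h=10, bucket 10 nonempty -> append to chain.
Insert 456: h=5, bucket 5 empty -> new chain.
Final buckets:
0: .
1: .
2: .
3: .
4: .
5: 456
6: .
7: 436 -> 348
8: .
9: .
10: 120 -> 32 -> 692 -> 98

4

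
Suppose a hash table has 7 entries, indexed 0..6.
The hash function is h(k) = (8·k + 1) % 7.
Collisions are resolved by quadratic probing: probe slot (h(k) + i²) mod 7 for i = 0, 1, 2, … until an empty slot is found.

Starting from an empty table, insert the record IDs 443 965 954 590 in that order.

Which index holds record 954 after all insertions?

4

443 hashes to 3; slot 3 is free → place at 3.
965 hashes to 0; slot 0 is free → place at 0.
954 hashes to 3; 3 taken → place at 4.
590 hashes to 3; 3,4,0 taken → place at 5.
Table: [965, ., ., 443, 954, 590, .]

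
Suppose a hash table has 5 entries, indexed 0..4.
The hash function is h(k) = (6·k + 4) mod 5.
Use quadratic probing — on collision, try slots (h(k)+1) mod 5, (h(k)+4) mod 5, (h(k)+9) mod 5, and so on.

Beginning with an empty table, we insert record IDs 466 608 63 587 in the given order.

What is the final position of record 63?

Insert 466: h=0, slot 0 empty → index 0.
Insert 608: h=2, slot 2 empty → index 2.
Insert 63: h=2, slot 2 occupied → index 3.
Insert 587: h=1, slot 1 empty → index 1.
Table: [466, 587, 608, 63, -]

3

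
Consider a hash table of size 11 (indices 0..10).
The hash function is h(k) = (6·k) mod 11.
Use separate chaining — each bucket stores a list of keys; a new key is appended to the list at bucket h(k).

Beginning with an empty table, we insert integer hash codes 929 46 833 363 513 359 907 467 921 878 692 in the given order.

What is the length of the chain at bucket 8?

3

Insert 929: h=8, bucket 8 empty -> new chain.
Insert 46: h=1, bucket 1 empty -> new chain.
Insert 833: h=4, bucket 4 empty -> new chain.
Insert 363: h=0, bucket 0 empty -> new chain.
Insert 513: h=9, bucket 9 empty -> new chain.
Insert 359: h=9, bucket 9 nonempty -> append to chain.
Insert 907: h=8, bucket 8 nonempty -> append to chain.
Insert 467: h=8, bucket 8 nonempty -> append to chain.
Insert 921: h=4, bucket 4 nonempty -> append to chain.
Insert 878: h=10, bucket 10 empty -> new chain.
Insert 692: h=5, bucket 5 empty -> new chain.
Final buckets:
0: 363
1: 46
2: —
3: —
4: 833 -> 921
5: 692
6: —
7: —
8: 929 -> 907 -> 467
9: 513 -> 359
10: 878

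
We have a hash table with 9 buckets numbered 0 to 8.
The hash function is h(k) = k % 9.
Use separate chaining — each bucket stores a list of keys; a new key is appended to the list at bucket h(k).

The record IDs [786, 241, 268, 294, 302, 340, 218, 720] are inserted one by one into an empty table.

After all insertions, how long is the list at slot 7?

786 → bucket 3
241 → bucket 7
268 → bucket 7 (collision)
294 → bucket 6
302 → bucket 5
340 → bucket 7 (collision)
218 → bucket 2
720 → bucket 0
Final buckets:
0: 720
1: _
2: 218
3: 786
4: _
5: 302
6: 294
7: 241 -> 268 -> 340
8: _

3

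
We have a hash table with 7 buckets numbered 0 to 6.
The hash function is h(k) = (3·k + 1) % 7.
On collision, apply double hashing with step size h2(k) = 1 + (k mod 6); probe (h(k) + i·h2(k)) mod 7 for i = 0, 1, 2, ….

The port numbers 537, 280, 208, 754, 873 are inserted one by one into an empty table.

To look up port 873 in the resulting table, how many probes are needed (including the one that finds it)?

537 hashes to 2; slot 2 is free => place at 2.
280 hashes to 1; slot 1 is free => place at 1.
208 hashes to 2, h2=5; 2 taken => place at 0.
754 hashes to 2, h2=5; 2,0 taken => place at 5.
873 hashes to 2, h2=4; 2 taken => place at 6.
Table: [208, 280, 537, _, _, 754, 873]
Lookup 873: h=2, h2=4, probe 2,6 → found at 6.

2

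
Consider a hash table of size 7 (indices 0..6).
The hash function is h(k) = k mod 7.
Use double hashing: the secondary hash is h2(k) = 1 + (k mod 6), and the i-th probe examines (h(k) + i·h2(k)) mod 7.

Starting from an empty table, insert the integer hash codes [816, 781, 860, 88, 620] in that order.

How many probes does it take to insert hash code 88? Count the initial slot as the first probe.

816 hashes to 4; slot 4 is free -> place at 4.
781 hashes to 4, h2=2; 4 taken -> place at 6.
860 hashes to 6, h2=3; 6 taken -> place at 2.
88 hashes to 4, h2=5; 4,2 taken -> place at 0.
620 hashes to 4, h2=3; 4,0 taken -> place at 3.
Table: [88, _, 860, 620, 816, _, 781]

3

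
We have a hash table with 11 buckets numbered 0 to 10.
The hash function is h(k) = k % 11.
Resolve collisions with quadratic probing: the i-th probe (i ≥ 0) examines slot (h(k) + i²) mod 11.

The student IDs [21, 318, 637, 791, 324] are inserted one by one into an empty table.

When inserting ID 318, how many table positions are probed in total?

2

21 hashes to 10; slot 10 is free -> place at 10.
318 hashes to 10; 10 taken -> place at 0.
637 hashes to 10; 10,0 taken -> place at 3.
791 hashes to 10; 10,0,3 taken -> place at 8.
324 hashes to 5; slot 5 is free -> place at 5.
Table: [318, _, _, 637, _, 324, _, _, 791, _, 21]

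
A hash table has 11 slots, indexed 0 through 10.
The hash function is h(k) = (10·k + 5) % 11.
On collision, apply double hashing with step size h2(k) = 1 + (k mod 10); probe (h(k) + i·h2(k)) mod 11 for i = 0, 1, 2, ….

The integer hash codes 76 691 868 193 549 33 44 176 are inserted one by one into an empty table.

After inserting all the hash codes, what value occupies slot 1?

176

76: h=6 -> slot 6
691: h=7 -> slot 7
868: h=6, h2=9, probe 6,4 -> slot 4
193: h=10 -> slot 10
549: h=6, h2=10, probe 6,5 -> slot 5
33: h=5, h2=4, probe 5,9 -> slot 9
44: h=5, h2=5, probe 5,10,4,9,3 -> slot 3
176: h=5, h2=7, probe 5,1 -> slot 1
Table: [_, 176, _, 44, 868, 549, 76, 691, _, 33, 193]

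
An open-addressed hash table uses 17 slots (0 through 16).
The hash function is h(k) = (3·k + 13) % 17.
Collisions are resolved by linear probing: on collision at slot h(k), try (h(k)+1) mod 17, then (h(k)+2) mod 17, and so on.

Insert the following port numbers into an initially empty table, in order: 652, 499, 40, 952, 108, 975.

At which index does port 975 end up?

1

652 hashes to 14; slot 14 is free -> place at 14.
499 hashes to 14; 14 taken -> place at 15.
40 hashes to 14; 14,15 taken -> place at 16.
952 hashes to 13; slot 13 is free -> place at 13.
108 hashes to 14; 14,15,16 taken -> place at 0.
975 hashes to 14; 14,15,16,0 taken -> place at 1.
Table: [108, 975, _, _, _, _, _, _, _, _, _, _, _, 952, 652, 499, 40]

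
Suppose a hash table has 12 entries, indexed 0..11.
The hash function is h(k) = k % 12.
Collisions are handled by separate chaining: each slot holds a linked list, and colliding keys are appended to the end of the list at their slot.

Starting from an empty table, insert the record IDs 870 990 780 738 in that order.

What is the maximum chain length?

3

870 -> bucket 6
990 -> bucket 6 (collision)
780 -> bucket 0
738 -> bucket 6 (collision)
Final buckets:
0: 780
1: ∅
2: ∅
3: ∅
4: ∅
5: ∅
6: 870 -> 990 -> 738
7: ∅
8: ∅
9: ∅
10: ∅
11: ∅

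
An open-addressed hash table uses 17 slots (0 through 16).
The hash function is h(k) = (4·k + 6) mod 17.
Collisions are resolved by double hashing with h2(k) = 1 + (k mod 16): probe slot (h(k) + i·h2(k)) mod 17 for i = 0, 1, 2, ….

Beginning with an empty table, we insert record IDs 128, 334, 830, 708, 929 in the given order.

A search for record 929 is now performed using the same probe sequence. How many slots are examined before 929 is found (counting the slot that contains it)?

Insert 128: h=8, slot 8 empty -> index 8.
Insert 334: h=16, slot 16 empty -> index 16.
Insert 830: h=11, slot 11 empty -> index 11.
Insert 708: h=16, h2=5, slot 16 occupied -> index 4.
Insert 929: h=16, h2=2, slot 16 occupied -> index 1.
Table: [—, 929, —, —, 708, —, —, —, 128, —, —, 830, —, —, —, —, 334]
Lookup 929: h=16, h2=2, probe 16,1 → found at 1.

2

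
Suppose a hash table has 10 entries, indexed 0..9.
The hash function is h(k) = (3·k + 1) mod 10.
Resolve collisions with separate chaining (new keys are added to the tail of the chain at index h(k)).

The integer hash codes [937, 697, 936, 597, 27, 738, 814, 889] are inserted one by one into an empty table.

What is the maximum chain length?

4

937 -> bucket 2
697 -> bucket 2 (collision)
936 -> bucket 9
597 -> bucket 2 (collision)
27 -> bucket 2 (collision)
738 -> bucket 5
814 -> bucket 3
889 -> bucket 8
Final buckets:
0: ∅
1: ∅
2: 937 -> 697 -> 597 -> 27
3: 814
4: ∅
5: 738
6: ∅
7: ∅
8: 889
9: 936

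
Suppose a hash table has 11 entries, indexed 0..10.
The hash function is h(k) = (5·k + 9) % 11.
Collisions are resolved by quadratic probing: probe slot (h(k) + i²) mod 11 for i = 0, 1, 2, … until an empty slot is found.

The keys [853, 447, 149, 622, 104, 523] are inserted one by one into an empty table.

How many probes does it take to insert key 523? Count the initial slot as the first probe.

4

853: h=6 => slot 6
447: h=0 => slot 0
149: h=6, probe 6,7 => slot 7
622: h=6, probe 6,7,10 => slot 10
104: h=1 => slot 1
523: h=6, probe 6,7,10,4 => slot 4
Table: [447, 104, _, _, 523, _, 853, 149, _, _, 622]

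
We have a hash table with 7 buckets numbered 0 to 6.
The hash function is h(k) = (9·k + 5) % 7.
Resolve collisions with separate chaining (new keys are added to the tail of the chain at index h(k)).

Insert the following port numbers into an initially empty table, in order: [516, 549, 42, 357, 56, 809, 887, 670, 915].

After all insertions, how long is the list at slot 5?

516 → bucket 1
549 → bucket 4
42 → bucket 5
357 → bucket 5 (collision)
56 → bucket 5 (collision)
809 → bucket 6
887 → bucket 1 (collision)
670 → bucket 1 (collision)
915 → bucket 1 (collision)
Final buckets:
0: —
1: 516 -> 887 -> 670 -> 915
2: —
3: —
4: 549
5: 42 -> 357 -> 56
6: 809

3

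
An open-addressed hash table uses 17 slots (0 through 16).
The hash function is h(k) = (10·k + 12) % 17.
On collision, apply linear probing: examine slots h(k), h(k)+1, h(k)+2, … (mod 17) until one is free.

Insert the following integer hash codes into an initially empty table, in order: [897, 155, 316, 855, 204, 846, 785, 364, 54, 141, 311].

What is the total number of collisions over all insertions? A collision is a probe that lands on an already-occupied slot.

897: h=6 -> slot 6
155: h=15 -> slot 15
316: h=10 -> slot 10
855: h=11 -> slot 11
204: h=12 -> slot 12
846: h=6, probe 6,7 -> slot 7
785: h=8 -> slot 8
364: h=14 -> slot 14
54: h=8, probe 8,9 -> slot 9
141: h=11, probe 11,12,13 -> slot 13
311: h=11, probe 11,12,13,14,15,16 -> slot 16
Table: [., ., ., ., ., ., 897, 846, 785, 54, 316, 855, 204, 141, 364, 155, 311]

9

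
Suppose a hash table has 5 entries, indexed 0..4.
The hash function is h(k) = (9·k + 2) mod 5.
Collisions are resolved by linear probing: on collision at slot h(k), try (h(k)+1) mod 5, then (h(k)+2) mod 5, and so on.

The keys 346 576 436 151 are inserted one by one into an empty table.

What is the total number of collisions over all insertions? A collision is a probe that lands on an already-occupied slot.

6

346 hashes to 1; slot 1 is free => place at 1.
576 hashes to 1; 1 taken => place at 2.
436 hashes to 1; 1,2 taken => place at 3.
151 hashes to 1; 1,2,3 taken => place at 4.
Table: [_, 346, 576, 436, 151]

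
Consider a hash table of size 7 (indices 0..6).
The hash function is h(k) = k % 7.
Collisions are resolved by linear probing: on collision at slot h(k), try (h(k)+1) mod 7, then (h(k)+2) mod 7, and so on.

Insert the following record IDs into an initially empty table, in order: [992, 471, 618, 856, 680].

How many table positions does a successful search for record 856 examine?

3

992 hashes to 5; slot 5 is free => place at 5.
471 hashes to 2; slot 2 is free => place at 2.
618 hashes to 2; 2 taken => place at 3.
856 hashes to 2; 2,3 taken => place at 4.
680 hashes to 1; slot 1 is free => place at 1.
Table: [-, 680, 471, 618, 856, 992, -]
Lookup 856: h=2, probe 2,3,4 → found at 4.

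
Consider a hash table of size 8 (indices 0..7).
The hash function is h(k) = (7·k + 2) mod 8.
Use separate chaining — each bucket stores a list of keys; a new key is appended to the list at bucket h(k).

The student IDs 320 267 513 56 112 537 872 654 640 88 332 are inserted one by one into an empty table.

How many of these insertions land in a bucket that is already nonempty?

6

Insert 320: h=2, bucket 2 empty → new chain.
Insert 267: h=7, bucket 7 empty → new chain.
Insert 513: h=1, bucket 1 empty → new chain.
Insert 56: h=2, bucket 2 nonempty → append to chain.
Insert 112: h=2, bucket 2 nonempty → append to chain.
Insert 537: h=1, bucket 1 nonempty → append to chain.
Insert 872: h=2, bucket 2 nonempty → append to chain.
Insert 654: h=4, bucket 4 empty → new chain.
Insert 640: h=2, bucket 2 nonempty → append to chain.
Insert 88: h=2, bucket 2 nonempty → append to chain.
Insert 332: h=6, bucket 6 empty → new chain.
Final buckets:
0: -
1: 513 -> 537
2: 320 -> 56 -> 112 -> 872 -> 640 -> 88
3: -
4: 654
5: -
6: 332
7: 267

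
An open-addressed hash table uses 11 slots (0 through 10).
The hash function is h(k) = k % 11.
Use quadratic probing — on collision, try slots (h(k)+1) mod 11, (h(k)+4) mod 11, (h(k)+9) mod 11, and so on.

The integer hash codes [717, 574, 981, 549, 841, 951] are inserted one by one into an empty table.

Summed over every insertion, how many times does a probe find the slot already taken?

Insert 717: h=2, slot 2 empty → index 2.
Insert 574: h=2, slot 2 occupied → index 3.
Insert 981: h=2, slots 2,3 occupied → index 6.
Insert 549: h=10, slot 10 empty → index 10.
Insert 841: h=5, slot 5 empty → index 5.
Insert 951: h=5, slots 5,6 occupied → index 9.
Table: [., ., 717, 574, ., 841, 981, ., ., 951, 549]

5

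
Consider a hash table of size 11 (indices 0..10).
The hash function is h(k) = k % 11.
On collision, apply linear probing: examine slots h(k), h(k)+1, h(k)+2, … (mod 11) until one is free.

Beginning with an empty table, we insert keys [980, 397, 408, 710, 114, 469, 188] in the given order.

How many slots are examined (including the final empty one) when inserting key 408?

980: h=1 => slot 1
397: h=1, probe 1,2 => slot 2
408: h=1, probe 1,2,3 => slot 3
710: h=6 => slot 6
114: h=4 => slot 4
469: h=7 => slot 7
188: h=1, probe 1,2,3,4,5 => slot 5
Table: [., 980, 397, 408, 114, 188, 710, 469, ., ., .]

3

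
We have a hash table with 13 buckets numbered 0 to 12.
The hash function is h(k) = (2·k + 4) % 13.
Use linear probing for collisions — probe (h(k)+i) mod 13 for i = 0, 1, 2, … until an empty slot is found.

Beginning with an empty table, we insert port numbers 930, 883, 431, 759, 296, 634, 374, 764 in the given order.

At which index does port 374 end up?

0

Insert 930: h=5, slot 5 empty -> index 5.
Insert 883: h=2, slot 2 empty -> index 2.
Insert 431: h=8, slot 8 empty -> index 8.
Insert 759: h=1, slot 1 empty -> index 1.
Insert 296: h=11, slot 11 empty -> index 11.
Insert 634: h=11, slot 11 occupied -> index 12.
Insert 374: h=11, slots 11,12 occupied -> index 0.
Insert 764: h=11, slots 11,12,0,1,2 occupied -> index 3.
Table: [374, 759, 883, 764, ., 930, ., ., 431, ., ., 296, 634]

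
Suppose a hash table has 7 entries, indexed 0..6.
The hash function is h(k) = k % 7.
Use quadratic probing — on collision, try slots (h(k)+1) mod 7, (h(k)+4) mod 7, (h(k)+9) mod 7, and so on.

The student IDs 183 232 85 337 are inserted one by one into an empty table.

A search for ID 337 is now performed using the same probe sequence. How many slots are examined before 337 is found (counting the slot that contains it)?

4

183 hashes to 1; slot 1 is free → place at 1.
232 hashes to 1; 1 taken → place at 2.
85 hashes to 1; 1,2 taken → place at 5.
337 hashes to 1; 1,2,5 taken → place at 3.
Table: [—, 183, 232, 337, —, 85, —]
Lookup 337: h=1, probe 1,2,5,3 → found at 3.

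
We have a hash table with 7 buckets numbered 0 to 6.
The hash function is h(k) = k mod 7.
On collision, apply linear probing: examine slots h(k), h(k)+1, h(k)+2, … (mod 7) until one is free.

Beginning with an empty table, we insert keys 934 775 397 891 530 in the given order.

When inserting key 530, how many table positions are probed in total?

Insert 934: h=3, slot 3 empty -> index 3.
Insert 775: h=5, slot 5 empty -> index 5.
Insert 397: h=5, slot 5 occupied -> index 6.
Insert 891: h=2, slot 2 empty -> index 2.
Insert 530: h=5, slots 5,6 occupied -> index 0.
Table: [530, —, 891, 934, —, 775, 397]

3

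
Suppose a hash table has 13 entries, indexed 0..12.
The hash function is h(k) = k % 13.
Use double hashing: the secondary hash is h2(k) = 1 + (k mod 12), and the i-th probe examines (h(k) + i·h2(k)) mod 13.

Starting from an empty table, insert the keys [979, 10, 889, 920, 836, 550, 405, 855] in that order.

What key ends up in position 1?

855

979: h=4 => slot 4
10: h=10 => slot 10
889: h=5 => slot 5
920: h=10, h2=9, probe 10,6 => slot 6
836: h=4, h2=9, probe 4,0 => slot 0
550: h=4, h2=11, probe 4,2 => slot 2
405: h=2, h2=10, probe 2,12 => slot 12
855: h=10, h2=4, probe 10,1 => slot 1
Table: [836, 855, 550, _, 979, 889, 920, _, _, _, 10, _, 405]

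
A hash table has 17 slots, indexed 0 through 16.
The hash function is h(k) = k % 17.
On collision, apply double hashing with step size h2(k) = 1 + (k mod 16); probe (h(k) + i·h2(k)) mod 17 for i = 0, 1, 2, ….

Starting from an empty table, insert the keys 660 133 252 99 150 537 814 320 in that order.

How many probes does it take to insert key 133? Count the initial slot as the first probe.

2

Insert 660: h=14, slot 14 empty → index 14.
Insert 133: h=14, h2=6, slot 14 occupied → index 3.
Insert 252: h=14, h2=13, slot 14 occupied → index 10.
Insert 99: h=14, h2=4, slot 14 occupied → index 1.
Insert 150: h=14, h2=7, slot 14 occupied → index 4.
Insert 537: h=10, h2=10, slots 10,3 occupied → index 13.
Insert 814: h=15, slot 15 empty → index 15.
Insert 320: h=14, h2=1, slots 14,15 occupied → index 16.
Table: [_, 99, _, 133, 150, _, _, _, _, _, 252, _, _, 537, 660, 814, 320]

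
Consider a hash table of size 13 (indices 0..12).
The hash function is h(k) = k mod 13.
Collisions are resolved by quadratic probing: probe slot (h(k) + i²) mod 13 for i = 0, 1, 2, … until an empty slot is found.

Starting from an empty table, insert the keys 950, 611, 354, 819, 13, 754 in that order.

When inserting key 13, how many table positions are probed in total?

950: h=1 => slot 1
611: h=0 => slot 0
354: h=3 => slot 3
819: h=0, probe 0,1,4 => slot 4
13: h=0, probe 0,1,4,9 => slot 9
754: h=0, probe 0,1,4,9,3,12 => slot 12
Table: [611, 950, _, 354, 819, _, _, _, _, 13, _, _, 754]

4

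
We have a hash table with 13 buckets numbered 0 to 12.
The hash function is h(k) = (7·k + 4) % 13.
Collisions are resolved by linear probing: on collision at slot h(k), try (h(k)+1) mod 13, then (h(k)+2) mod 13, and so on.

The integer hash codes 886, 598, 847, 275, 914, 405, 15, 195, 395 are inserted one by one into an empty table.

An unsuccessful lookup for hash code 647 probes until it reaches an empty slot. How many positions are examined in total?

Insert 886: h=5, slot 5 empty => index 5.
Insert 598: h=4, slot 4 empty => index 4.
Insert 847: h=5, slot 5 occupied => index 6.
Insert 275: h=5, slots 5,6 occupied => index 7.
Insert 914: h=6, slots 6,7 occupied => index 8.
Insert 405: h=5, slots 5,6,7,8 occupied => index 9.
Insert 15: h=5, slots 5,6,7,8,9 occupied => index 10.
Insert 195: h=4, slots 4,5,6,7,8,9,10 occupied => index 11.
Insert 395: h=0, slot 0 empty => index 0.
Table: [395, —, —, —, 598, 886, 847, 275, 914, 405, 15, 195, —]
Lookup 647: h=9, probe 9,10,11,12 → slot 12 empty, not found.

4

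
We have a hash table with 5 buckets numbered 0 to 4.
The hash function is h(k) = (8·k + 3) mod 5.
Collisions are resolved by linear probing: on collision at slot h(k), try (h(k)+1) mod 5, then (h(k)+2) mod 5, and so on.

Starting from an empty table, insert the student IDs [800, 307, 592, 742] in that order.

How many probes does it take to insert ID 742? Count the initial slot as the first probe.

Insert 800: h=3, slot 3 empty => index 3.
Insert 307: h=4, slot 4 empty => index 4.
Insert 592: h=4, slot 4 occupied => index 0.
Insert 742: h=4, slots 4,0 occupied => index 1.
Table: [592, 742, —, 800, 307]

3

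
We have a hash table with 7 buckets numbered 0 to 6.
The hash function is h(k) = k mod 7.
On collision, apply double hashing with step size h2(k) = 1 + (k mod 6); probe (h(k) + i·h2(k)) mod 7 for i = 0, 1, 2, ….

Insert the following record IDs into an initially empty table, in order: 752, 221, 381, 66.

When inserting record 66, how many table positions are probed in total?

Insert 752: h=3, slot 3 empty => index 3.
Insert 221: h=4, slot 4 empty => index 4.
Insert 381: h=3, h2=4, slot 3 occupied => index 0.
Insert 66: h=3, h2=1, slots 3,4 occupied => index 5.
Table: [381, -, -, 752, 221, 66, -]

3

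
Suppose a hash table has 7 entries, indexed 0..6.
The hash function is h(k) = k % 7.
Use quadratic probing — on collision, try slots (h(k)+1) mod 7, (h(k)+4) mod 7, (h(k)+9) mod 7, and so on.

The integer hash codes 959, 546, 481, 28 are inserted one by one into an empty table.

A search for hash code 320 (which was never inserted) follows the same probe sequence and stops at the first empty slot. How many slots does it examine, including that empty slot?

959 hashes to 0; slot 0 is free -> place at 0.
546 hashes to 0; 0 taken -> place at 1.
481 hashes to 5; slot 5 is free -> place at 5.
28 hashes to 0; 0,1 taken -> place at 4.
Table: [959, 546, _, _, 28, 481, _]
Lookup 320: h=5, probe 5,6 → slot 6 empty, not found.

2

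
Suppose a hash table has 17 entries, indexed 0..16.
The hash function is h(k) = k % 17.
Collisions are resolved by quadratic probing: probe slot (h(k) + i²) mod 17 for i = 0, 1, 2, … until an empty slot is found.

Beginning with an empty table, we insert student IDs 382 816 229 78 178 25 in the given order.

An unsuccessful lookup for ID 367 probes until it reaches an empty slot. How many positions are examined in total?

2

Insert 382: h=8, slot 8 empty -> index 8.
Insert 816: h=0, slot 0 empty -> index 0.
Insert 229: h=8, slot 8 occupied -> index 9.
Insert 78: h=10, slot 10 empty -> index 10.
Insert 178: h=8, slots 8,9 occupied -> index 12.
Insert 25: h=8, slots 8,9,12,0 occupied -> index 7.
Table: [816, —, —, —, —, —, —, 25, 382, 229, 78, —, 178, —, —, —, —]
Lookup 367: h=10, probe 10,11 → slot 11 empty, not found.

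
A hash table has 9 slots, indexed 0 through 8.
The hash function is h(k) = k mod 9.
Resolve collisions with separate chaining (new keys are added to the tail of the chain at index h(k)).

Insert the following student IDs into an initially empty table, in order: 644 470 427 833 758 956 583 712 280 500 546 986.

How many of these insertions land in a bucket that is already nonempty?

644 -> bucket 5
470 -> bucket 2
427 -> bucket 4
833 -> bucket 5 (collision)
758 -> bucket 2 (collision)
956 -> bucket 2 (collision)
583 -> bucket 7
712 -> bucket 1
280 -> bucket 1 (collision)
500 -> bucket 5 (collision)
546 -> bucket 6
986 -> bucket 5 (collision)
Final buckets:
0: .
1: 712 -> 280
2: 470 -> 758 -> 956
3: .
4: 427
5: 644 -> 833 -> 500 -> 986
6: 546
7: 583
8: .

6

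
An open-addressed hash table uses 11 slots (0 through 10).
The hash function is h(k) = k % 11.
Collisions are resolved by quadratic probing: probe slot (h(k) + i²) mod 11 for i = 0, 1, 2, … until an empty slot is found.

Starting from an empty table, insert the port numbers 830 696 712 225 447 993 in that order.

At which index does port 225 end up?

6

Insert 830: h=5, slot 5 empty -> index 5.
Insert 696: h=3, slot 3 empty -> index 3.
Insert 712: h=8, slot 8 empty -> index 8.
Insert 225: h=5, slot 5 occupied -> index 6.
Insert 447: h=7, slot 7 empty -> index 7.
Insert 993: h=3, slot 3 occupied -> index 4.
Table: [., ., ., 696, 993, 830, 225, 447, 712, ., .]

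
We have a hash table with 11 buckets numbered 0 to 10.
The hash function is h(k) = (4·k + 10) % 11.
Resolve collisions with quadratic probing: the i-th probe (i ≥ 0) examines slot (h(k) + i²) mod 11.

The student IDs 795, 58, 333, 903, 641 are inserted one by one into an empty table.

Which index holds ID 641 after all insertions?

9

795: h=0 -> slot 0
58: h=0, probe 0,1 -> slot 1
333: h=0, probe 0,1,4 -> slot 4
903: h=3 -> slot 3
641: h=0, probe 0,1,4,9 -> slot 9
Table: [795, 58, —, 903, 333, —, —, —, —, 641, —]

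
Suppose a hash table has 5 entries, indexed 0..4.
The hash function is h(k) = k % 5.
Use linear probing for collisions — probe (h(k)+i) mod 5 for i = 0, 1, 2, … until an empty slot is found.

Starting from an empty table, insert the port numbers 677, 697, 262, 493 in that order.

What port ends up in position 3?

697

677 hashes to 2; slot 2 is free => place at 2.
697 hashes to 2; 2 taken => place at 3.
262 hashes to 2; 2,3 taken => place at 4.
493 hashes to 3; 3,4 taken => place at 0.
Table: [493, ., 677, 697, 262]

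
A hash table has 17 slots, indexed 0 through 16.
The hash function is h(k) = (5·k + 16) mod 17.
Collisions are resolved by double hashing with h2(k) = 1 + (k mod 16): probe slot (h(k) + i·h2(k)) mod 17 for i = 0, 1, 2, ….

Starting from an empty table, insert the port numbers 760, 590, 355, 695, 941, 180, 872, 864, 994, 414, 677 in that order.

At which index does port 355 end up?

10

760: h=8 => slot 8
590: h=8, h2=15, probe 8,6 => slot 6
355: h=6, h2=4, probe 6,10 => slot 10
695: h=6, h2=8, probe 6,14 => slot 14
941: h=12 => slot 12
180: h=15 => slot 15
872: h=7 => slot 7
864: h=1 => slot 1
994: h=5 => slot 5
414: h=12, h2=15, probe 12,10,8,6,4 => slot 4
677: h=1, h2=6, probe 1,7,13 => slot 13
Table: [-, 864, -, -, 414, 994, 590, 872, 760, -, 355, -, 941, 677, 695, 180, -]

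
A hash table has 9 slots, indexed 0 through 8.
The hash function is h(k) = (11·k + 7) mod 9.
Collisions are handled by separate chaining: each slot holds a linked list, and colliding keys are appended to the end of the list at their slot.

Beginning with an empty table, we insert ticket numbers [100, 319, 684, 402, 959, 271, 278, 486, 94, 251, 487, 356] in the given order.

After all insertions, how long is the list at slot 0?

3

100 -> bucket 0
319 -> bucket 6
684 -> bucket 7
402 -> bucket 1
959 -> bucket 8
271 -> bucket 0 (collision)
278 -> bucket 5
486 -> bucket 7 (collision)
94 -> bucket 6 (collision)
251 -> bucket 5 (collision)
487 -> bucket 0 (collision)
356 -> bucket 8 (collision)
Final buckets:
0: 100 -> 271 -> 487
1: 402
2: —
3: —
4: —
5: 278 -> 251
6: 319 -> 94
7: 684 -> 486
8: 959 -> 356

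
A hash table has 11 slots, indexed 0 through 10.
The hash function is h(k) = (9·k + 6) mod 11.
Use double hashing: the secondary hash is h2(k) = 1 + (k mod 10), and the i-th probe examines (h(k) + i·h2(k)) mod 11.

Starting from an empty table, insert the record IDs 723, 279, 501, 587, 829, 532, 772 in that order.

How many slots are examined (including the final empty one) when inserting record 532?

723 hashes to 1; slot 1 is free → place at 1.
279 hashes to 9; slot 9 is free → place at 9.
501 hashes to 5; slot 5 is free → place at 5.
587 hashes to 9, h2=8; 9 taken → place at 6.
829 hashes to 9, h2=10; 9 taken → place at 8.
532 hashes to 9, h2=3; 9,1 taken → place at 4.
772 hashes to 2; slot 2 is free → place at 2.
Table: [—, 723, 772, —, 532, 501, 587, —, 829, 279, —]

3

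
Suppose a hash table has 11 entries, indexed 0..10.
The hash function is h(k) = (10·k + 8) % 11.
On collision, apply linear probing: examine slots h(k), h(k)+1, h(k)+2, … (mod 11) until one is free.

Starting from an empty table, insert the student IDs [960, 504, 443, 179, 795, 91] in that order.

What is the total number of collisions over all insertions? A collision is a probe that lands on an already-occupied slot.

960 hashes to 5; slot 5 is free → place at 5.
504 hashes to 10; slot 10 is free → place at 10.
443 hashes to 5; 5 taken → place at 6.
179 hashes to 5; 5,6 taken → place at 7.
795 hashes to 5; 5,6,7 taken → place at 8.
91 hashes to 5; 5,6,7,8 taken → place at 9.
Table: [—, —, —, —, —, 960, 443, 179, 795, 91, 504]

10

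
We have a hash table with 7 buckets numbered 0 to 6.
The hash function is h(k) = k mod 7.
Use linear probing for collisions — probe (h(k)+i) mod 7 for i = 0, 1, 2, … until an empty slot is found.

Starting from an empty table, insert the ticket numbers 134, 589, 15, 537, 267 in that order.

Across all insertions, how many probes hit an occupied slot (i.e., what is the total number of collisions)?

134: h=1 → slot 1
589: h=1, probe 1,2 → slot 2
15: h=1, probe 1,2,3 → slot 3
537: h=5 → slot 5
267: h=1, probe 1,2,3,4 → slot 4
Table: [_, 134, 589, 15, 267, 537, _]

6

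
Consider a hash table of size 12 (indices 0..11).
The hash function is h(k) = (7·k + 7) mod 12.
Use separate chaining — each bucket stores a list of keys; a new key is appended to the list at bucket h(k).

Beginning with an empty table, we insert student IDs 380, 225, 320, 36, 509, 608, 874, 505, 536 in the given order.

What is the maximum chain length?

380 → bucket 3
225 → bucket 10
320 → bucket 3 (collision)
36 → bucket 7
509 → bucket 6
608 → bucket 3 (collision)
874 → bucket 5
505 → bucket 2
536 → bucket 3 (collision)
Final buckets:
0: ∅
1: ∅
2: 505
3: 380 -> 320 -> 608 -> 536
4: ∅
5: 874
6: 509
7: 36
8: ∅
9: ∅
10: 225
11: ∅

4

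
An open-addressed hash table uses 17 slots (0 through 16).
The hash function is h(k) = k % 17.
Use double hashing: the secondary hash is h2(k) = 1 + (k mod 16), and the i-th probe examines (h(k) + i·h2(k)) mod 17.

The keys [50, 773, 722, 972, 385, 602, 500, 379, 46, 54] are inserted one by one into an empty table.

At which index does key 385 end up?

50: h=16 => slot 16
773: h=8 => slot 8
722: h=8, h2=3, probe 8,11 => slot 11
972: h=3 => slot 3
385: h=11, h2=2, probe 11,13 => slot 13
602: h=7 => slot 7
500: h=7, h2=5, probe 7,12 => slot 12
379: h=5 => slot 5
46: h=12, h2=15, probe 12,10 => slot 10
54: h=3, h2=7, probe 3,10,0 => slot 0
Table: [54, ∅, ∅, 972, ∅, 379, ∅, 602, 773, ∅, 46, 722, 500, 385, ∅, ∅, 50]

13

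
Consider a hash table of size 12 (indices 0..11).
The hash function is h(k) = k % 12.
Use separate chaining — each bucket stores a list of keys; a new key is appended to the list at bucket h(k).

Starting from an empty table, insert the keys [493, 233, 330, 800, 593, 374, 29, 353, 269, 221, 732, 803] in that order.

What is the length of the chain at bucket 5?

6

Insert 493: h=1, bucket 1 empty → new chain.
Insert 233: h=5, bucket 5 empty → new chain.
Insert 330: h=6, bucket 6 empty → new chain.
Insert 800: h=8, bucket 8 empty → new chain.
Insert 593: h=5, bucket 5 nonempty → append to chain.
Insert 374: h=2, bucket 2 empty → new chain.
Insert 29: h=5, bucket 5 nonempty → append to chain.
Insert 353: h=5, bucket 5 nonempty → append to chain.
Insert 269: h=5, bucket 5 nonempty → append to chain.
Insert 221: h=5, bucket 5 nonempty → append to chain.
Insert 732: h=0, bucket 0 empty → new chain.
Insert 803: h=11, bucket 11 empty → new chain.
Final buckets:
0: 732
1: 493
2: 374
3: _
4: _
5: 233 -> 593 -> 29 -> 353 -> 269 -> 221
6: 330
7: _
8: 800
9: _
10: _
11: 803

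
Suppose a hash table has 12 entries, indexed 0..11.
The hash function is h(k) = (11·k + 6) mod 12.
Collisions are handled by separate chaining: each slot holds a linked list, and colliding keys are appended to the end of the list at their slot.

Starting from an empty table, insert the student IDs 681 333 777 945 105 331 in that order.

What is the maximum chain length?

Insert 681: h=9, bucket 9 empty → new chain.
Insert 333: h=9, bucket 9 nonempty → append to chain.
Insert 777: h=9, bucket 9 nonempty → append to chain.
Insert 945: h=9, bucket 9 nonempty → append to chain.
Insert 105: h=9, bucket 9 nonempty → append to chain.
Insert 331: h=11, bucket 11 empty → new chain.
Final buckets:
0: .
1: .
2: .
3: .
4: .
5: .
6: .
7: .
8: .
9: 681 -> 333 -> 777 -> 945 -> 105
10: .
11: 331

5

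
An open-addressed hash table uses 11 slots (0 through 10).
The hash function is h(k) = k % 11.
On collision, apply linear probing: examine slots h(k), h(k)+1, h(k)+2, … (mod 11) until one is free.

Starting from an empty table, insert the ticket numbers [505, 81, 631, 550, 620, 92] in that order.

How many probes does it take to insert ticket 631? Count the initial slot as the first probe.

Insert 505: h=10, slot 10 empty -> index 10.
Insert 81: h=4, slot 4 empty -> index 4.
Insert 631: h=4, slot 4 occupied -> index 5.
Insert 550: h=0, slot 0 empty -> index 0.
Insert 620: h=4, slots 4,5 occupied -> index 6.
Insert 92: h=4, slots 4,5,6 occupied -> index 7.
Table: [550, _, _, _, 81, 631, 620, 92, _, _, 505]

2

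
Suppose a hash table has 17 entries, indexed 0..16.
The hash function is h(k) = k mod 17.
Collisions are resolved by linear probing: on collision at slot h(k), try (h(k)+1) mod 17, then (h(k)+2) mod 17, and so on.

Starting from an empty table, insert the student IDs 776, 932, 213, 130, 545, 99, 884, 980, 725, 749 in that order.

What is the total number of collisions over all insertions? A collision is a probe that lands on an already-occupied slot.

776 hashes to 11; slot 11 is free → place at 11.
932 hashes to 14; slot 14 is free → place at 14.
213 hashes to 9; slot 9 is free → place at 9.
130 hashes to 11; 11 taken → place at 12.
545 hashes to 1; slot 1 is free → place at 1.
99 hashes to 14; 14 taken → place at 15.
884 hashes to 0; slot 0 is free → place at 0.
980 hashes to 11; 11,12 taken → place at 13.
725 hashes to 11; 11,12,13,14,15 taken → place at 16.
749 hashes to 1; 1 taken → place at 2.
Table: [884, 545, 749, ∅, ∅, ∅, ∅, ∅, ∅, 213, ∅, 776, 130, 980, 932, 99, 725]

10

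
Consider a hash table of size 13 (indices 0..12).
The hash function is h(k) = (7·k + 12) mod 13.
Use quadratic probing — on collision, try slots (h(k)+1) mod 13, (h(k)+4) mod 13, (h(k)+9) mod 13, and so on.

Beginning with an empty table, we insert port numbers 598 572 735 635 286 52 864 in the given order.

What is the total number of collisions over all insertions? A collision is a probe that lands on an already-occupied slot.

Insert 598: h=12, slot 12 empty → index 12.
Insert 572: h=12, slot 12 occupied → index 0.
Insert 735: h=9, slot 9 empty → index 9.
Insert 635: h=11, slot 11 empty → index 11.
Insert 286: h=12, slots 12,0 occupied → index 3.
Insert 52: h=12, slots 12,0,3 occupied → index 8.
Insert 864: h=2, slot 2 empty → index 2.
Table: [572, _, 864, 286, _, _, _, _, 52, 735, _, 635, 598]

6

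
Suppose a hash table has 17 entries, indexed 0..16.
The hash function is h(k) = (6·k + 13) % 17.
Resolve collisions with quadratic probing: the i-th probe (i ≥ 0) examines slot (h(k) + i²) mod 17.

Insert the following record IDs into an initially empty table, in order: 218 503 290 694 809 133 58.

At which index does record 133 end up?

218 hashes to 12; slot 12 is free → place at 12.
503 hashes to 5; slot 5 is free → place at 5.
290 hashes to 2; slot 2 is free → place at 2.
694 hashes to 12; 12 taken → place at 13.
809 hashes to 5; 5 taken → place at 6.
133 hashes to 12; 12,13 taken → place at 16.
58 hashes to 4; slot 4 is free → place at 4.
Table: [∅, ∅, 290, ∅, 58, 503, 809, ∅, ∅, ∅, ∅, ∅, 218, 694, ∅, ∅, 133]

16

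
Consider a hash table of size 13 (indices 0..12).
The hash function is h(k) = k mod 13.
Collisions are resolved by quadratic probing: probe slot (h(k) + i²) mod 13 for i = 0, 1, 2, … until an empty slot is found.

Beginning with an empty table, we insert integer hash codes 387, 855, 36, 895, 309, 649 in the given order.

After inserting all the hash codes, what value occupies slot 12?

895

Insert 387: h=10, slot 10 empty -> index 10.
Insert 855: h=10, slot 10 occupied -> index 11.
Insert 36: h=10, slots 10,11 occupied -> index 1.
Insert 895: h=11, slot 11 occupied -> index 12.
Insert 309: h=10, slots 10,11,1 occupied -> index 6.
Insert 649: h=12, slot 12 occupied -> index 0.
Table: [649, 36, ., ., ., ., 309, ., ., ., 387, 855, 895]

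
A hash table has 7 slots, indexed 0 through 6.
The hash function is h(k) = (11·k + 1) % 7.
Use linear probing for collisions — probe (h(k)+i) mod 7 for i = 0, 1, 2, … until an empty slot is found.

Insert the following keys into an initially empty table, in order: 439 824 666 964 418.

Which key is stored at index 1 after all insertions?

824

Insert 439: h=0, slot 0 empty → index 0.
Insert 824: h=0, slot 0 occupied → index 1.
Insert 666: h=5, slot 5 empty → index 5.
Insert 964: h=0, slots 0,1 occupied → index 2.
Insert 418: h=0, slots 0,1,2 occupied → index 3.
Table: [439, 824, 964, 418, _, 666, _]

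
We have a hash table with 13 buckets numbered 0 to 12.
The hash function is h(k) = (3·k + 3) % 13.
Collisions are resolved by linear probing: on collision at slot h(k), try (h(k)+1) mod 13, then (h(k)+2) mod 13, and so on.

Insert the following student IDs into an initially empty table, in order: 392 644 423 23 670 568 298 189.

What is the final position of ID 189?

392 hashes to 9; slot 9 is free => place at 9.
644 hashes to 11; slot 11 is free => place at 11.
423 hashes to 11; 11 taken => place at 12.
23 hashes to 7; slot 7 is free => place at 7.
670 hashes to 11; 11,12 taken => place at 0.
568 hashes to 4; slot 4 is free => place at 4.
298 hashes to 0; 0 taken => place at 1.
189 hashes to 11; 11,12,0,1 taken => place at 2.
Table: [670, 298, 189, -, 568, -, -, 23, -, 392, -, 644, 423]

2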